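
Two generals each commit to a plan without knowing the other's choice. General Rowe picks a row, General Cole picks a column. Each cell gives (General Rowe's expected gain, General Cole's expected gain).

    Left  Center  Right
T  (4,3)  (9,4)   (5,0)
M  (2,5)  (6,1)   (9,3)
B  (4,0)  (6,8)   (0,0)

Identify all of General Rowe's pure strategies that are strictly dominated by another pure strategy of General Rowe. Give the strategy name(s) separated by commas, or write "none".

none

T is not dominated — it holds its own against M at Left (4>2); B at Left (4=4).
M is not dominated — it holds its own against T at Right (9>5); B at Center (6=6).
Nothing dominates B: T at Left (4=4); M at Left (4>2).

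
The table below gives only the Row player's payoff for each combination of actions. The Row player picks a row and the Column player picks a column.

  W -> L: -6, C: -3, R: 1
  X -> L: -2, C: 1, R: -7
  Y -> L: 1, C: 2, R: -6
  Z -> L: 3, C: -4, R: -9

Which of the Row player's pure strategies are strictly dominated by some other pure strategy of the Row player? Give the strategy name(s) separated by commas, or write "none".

Nothing dominates W: X at R (1>-7); Y at R (1>-6); Z at C (-3>-4).
X is strictly dominated by Y (L: 1>-2, C: 2>1, R: -6>-7).
Y: no other strategy beats it everywhere (W at L (1>-6); X at L (1>-2); Z at C (2>-4)).
Nothing dominates Z: W at L (3>-6); X at L (3>-2); Y at L (3>1).

X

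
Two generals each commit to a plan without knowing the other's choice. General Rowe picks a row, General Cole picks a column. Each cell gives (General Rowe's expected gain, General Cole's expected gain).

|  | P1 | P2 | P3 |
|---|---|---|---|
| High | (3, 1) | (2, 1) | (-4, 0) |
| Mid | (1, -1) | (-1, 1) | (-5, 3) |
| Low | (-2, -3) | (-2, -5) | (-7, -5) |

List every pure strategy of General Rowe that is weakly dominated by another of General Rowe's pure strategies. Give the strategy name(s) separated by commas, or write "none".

Mid, Low

Nothing dominates High: Mid at P1 (3>1); Low at P1 (3>-2).
Mid: dominated, since High does at least as well everywhere (P1: 3>1, P2: 2>-1, P3: -4>-5).
Low is weakly dominated by High (P1: 3>-2, P2: 2>-2, P3: -4>-7).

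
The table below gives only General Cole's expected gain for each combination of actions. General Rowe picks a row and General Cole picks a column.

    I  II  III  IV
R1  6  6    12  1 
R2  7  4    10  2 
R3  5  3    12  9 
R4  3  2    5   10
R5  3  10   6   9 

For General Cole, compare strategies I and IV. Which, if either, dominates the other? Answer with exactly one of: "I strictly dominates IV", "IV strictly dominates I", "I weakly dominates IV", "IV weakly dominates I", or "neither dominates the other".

Compare I to IV across every action of General Rowe: R1: 6>1, R2: 7>2, R3: 5<9, R4: 3<10, R5: 3<9.
I does better at R1, R2 but worse at R3, R4, R5; neither strategy dominates the other.

neither dominates the other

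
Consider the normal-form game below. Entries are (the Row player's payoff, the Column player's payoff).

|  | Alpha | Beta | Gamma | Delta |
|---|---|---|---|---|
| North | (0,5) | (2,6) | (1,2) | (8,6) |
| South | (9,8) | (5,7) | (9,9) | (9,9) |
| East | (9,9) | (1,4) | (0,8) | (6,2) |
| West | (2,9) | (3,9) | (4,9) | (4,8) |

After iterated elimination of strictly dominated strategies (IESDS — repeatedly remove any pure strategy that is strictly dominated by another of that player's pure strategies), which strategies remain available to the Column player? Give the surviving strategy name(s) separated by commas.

Alpha, Gamma, Delta

For the Row player, South strictly dominates North on the remaining columns (Alpha: 9>0, Beta: 5>2, Gamma: 9>1, Delta: 9>8); eliminate North.
The Row player's strategy West is strictly dominated by South (Alpha: 9>2, Beta: 5>3, Gamma: 9>4, Delta: 9>4) and is removed.
Column Beta is eliminated: Alpha beats it against every remaining row (South: 8>7, East: 9>4).
Among the remaining strategies, none is strictly dominated by another pure strategy of the same player, so the elimination stops.
Surviving strategies — the Row player: {South, East}; the Column player: {Alpha, Gamma, Delta}.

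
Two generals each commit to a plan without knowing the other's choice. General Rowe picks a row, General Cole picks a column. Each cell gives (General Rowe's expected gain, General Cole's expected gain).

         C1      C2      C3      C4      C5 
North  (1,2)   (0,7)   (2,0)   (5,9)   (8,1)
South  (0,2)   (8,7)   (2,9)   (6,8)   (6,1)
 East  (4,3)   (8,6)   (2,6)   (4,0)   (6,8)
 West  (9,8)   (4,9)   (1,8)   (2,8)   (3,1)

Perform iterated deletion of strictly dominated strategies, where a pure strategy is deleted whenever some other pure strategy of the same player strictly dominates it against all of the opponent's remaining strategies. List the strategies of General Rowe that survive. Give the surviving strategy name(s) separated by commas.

North, South, East

Column C1 is eliminated: C2 beats it against every remaining row (North: 7>2, South: 7>2, East: 6>3, West: 9>8).
Row West is eliminated: South beats it against every remaining column (C2: 8>4, C3: 2>1, C4: 6>2, C5: 6>3).
Among the remaining strategies, none is strictly dominated by another pure strategy of the same player, so the elimination stops.
Surviving strategies — General Rowe: {North, South, East}; General Cole: {C2, C3, C4, C5}.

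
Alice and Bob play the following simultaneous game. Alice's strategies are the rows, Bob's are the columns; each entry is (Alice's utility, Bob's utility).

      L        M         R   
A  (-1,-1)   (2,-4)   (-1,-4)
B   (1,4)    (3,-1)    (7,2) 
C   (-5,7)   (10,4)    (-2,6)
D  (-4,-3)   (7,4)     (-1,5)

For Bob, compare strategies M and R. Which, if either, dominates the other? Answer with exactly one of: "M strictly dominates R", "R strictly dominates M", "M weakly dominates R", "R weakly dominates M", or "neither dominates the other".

M's payoffs vs R's, by Alice's action — A: -4=-4, B: -1<2, C: 4<6, D: 4<5.
R is at least as good everywhere and strictly better somewhere (tied at A), so R weakly dominates M.

R weakly dominates M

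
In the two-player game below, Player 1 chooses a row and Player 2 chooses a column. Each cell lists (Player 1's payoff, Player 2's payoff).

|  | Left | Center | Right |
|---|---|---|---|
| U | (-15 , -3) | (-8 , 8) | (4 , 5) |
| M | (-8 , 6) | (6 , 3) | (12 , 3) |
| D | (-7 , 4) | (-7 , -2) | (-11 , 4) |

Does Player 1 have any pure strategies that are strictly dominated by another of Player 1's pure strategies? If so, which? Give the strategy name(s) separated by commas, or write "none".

M strictly dominates U — Left: -8>-15, Center: 6>-8, Right: 12>4.
Nothing dominates M: U at Left (-8>-15); D at Center (6>-7).
Nothing dominates D: U at Left (-7>-15); M at Left (-7>-8).

U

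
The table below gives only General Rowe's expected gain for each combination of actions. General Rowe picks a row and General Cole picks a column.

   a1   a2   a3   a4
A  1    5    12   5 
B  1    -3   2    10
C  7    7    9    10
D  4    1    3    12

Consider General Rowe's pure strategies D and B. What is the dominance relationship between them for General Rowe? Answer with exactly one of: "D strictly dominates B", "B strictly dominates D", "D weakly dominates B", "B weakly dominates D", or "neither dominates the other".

D's payoffs vs B's, by General Cole's action — a1: 4>1, a2: 1>-3, a3: 3>2, a4: 12>10.
D gives a strictly higher payoff against each choice by General Cole, so D strictly dominates B.

D strictly dominates B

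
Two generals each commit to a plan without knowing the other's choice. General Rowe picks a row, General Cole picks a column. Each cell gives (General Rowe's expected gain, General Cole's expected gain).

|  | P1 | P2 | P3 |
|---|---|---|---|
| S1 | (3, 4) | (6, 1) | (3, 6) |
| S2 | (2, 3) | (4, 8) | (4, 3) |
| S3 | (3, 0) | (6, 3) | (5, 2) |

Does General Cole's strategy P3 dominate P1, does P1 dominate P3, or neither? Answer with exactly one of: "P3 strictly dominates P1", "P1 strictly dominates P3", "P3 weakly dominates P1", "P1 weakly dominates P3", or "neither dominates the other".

P3's payoffs vs P1's, by General Rowe's action — S1: 6>4, S2: 3=3, S3: 2>0.
P3 is at least as good everywhere and strictly better somewhere (tied only at S2), so P3 weakly but not strictly dominates P1.

P3 weakly dominates P1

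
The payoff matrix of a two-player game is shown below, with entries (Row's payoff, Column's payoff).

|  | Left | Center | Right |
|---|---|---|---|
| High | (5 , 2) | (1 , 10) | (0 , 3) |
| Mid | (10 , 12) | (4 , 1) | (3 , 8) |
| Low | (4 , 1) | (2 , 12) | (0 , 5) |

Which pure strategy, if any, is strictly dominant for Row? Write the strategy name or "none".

Mid

Mid vs High: Left: 10>5, Center: 4>1, Right: 3>0.
Mid vs Low: Left: 10>4, Center: 4>2, Right: 3>0.
Mid strictly beats every other strategy against every opponent action, so it is strictly dominant.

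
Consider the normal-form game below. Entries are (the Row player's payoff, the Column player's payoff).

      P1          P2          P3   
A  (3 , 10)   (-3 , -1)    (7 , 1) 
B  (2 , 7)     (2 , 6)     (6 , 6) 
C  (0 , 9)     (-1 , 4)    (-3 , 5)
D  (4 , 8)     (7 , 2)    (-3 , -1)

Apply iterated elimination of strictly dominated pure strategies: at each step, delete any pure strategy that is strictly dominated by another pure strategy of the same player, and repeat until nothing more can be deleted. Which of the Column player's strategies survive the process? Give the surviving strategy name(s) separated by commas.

P1

For the Row player, B strictly dominates C on the remaining columns (P1: 2>0, P2: 2>-1, P3: 6>-3); eliminate C.
The Column player's strategy P2 is strictly dominated by P1 (A: 10>-1, B: 7>6, D: 8>2) and is removed.
For the Row player, A strictly dominates B on the remaining columns (P1: 3>2, P3: 7>6); eliminate B.
The Column player's strategy P3 is strictly dominated by P1 (A: 10>1, D: 8>-1) and is removed.
For the Row player, D strictly dominates A on the remaining columns (P1: 4>3); eliminate A.
Among the remaining strategies, none is strictly dominated by another pure strategy of the same player, so the elimination stops.
Surviving strategies — the Row player: {D}; the Column player: {P1}.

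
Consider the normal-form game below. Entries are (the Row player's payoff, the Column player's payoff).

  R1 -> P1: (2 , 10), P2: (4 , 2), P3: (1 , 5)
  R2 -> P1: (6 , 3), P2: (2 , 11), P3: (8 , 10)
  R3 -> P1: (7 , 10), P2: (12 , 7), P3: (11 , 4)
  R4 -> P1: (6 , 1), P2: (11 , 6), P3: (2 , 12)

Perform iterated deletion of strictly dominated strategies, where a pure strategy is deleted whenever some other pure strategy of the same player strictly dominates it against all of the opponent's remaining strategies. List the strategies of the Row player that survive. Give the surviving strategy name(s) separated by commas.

R3

Row R1 is eliminated: R3 beats it against every remaining column (P1: 7>2, P2: 12>4, P3: 11>1).
For the Row player, R3 strictly dominates R2 on the remaining columns (P1: 7>6, P2: 12>2, P3: 11>8); eliminate R2.
The Row player's strategy R4 is strictly dominated by R3 (P1: 7>6, P2: 12>11, P3: 11>2) and is removed.
The Column player's strategy P2 is strictly dominated by P1 (R3: 10>7) and is removed.
For the Column player, P1 strictly dominates P3 on the remaining rows (R3: 10>4); eliminate P3.
Among the remaining strategies, none is strictly dominated by another pure strategy of the same player, so the elimination stops.
Surviving strategies — the Row player: {R3}; the Column player: {P1}.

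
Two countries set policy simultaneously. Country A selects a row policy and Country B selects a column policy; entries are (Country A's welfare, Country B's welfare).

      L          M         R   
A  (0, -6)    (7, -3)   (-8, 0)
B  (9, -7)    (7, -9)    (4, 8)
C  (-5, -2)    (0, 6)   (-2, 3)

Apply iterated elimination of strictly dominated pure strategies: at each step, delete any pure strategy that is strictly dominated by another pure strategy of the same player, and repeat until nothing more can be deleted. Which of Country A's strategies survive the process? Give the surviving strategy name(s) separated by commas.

Row C is eliminated: B beats it against every remaining column (L: 9>-5, M: 7>0, R: 4>-2).
For Country B, R strictly dominates L on the remaining rows (A: 0>-6, B: 8>-7); eliminate L.
Column M is eliminated: R beats it against every remaining row (A: 0>-3, B: 8>-9).
Row A is eliminated: B beats it against every remaining column (R: 4>-8).
Among the remaining strategies, none is strictly dominated by another pure strategy of the same player, so the elimination stops.
Surviving strategies — Country A: {B}; Country B: {R}.

B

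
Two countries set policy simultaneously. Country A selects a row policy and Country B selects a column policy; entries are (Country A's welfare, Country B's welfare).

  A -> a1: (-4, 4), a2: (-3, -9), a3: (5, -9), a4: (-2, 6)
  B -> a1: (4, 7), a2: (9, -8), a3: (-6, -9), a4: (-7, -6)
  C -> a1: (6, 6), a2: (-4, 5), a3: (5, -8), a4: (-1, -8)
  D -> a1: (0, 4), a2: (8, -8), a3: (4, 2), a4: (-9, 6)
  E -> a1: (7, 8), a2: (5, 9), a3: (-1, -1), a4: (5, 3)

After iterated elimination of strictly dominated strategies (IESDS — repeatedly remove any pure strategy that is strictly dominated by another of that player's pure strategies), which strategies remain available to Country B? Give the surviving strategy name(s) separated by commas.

For Country B, a1 strictly dominates a3 on the remaining rows (A: 4>-9, B: 7>-9, C: 6>-8, D: 4>2, E: 8>-1); eliminate a3.
For Country A, E strictly dominates A on the remaining columns (a1: 7>-4, a2: 5>-3, a4: 5>-2); eliminate A.
Country A's strategy C is strictly dominated by E (a1: 7>6, a2: 5>-4, a4: 5>-1) and is removed.
Row D is eliminated: B beats it against every remaining column (a1: 4>0, a2: 9>8, a4: -7>-9).
Country B's strategy a4 is strictly dominated by a1 (B: 7>-6, E: 8>3) and is removed.
Among the remaining strategies, none is strictly dominated by another pure strategy of the same player, so the elimination stops.
Surviving strategies — Country A: {B, E}; Country B: {a1, a2}.

a1, a2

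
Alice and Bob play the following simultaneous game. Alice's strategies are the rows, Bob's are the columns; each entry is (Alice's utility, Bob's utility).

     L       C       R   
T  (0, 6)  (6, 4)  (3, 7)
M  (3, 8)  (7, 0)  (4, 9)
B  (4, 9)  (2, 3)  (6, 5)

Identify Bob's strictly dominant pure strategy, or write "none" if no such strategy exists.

none

L fails to dominate R at T (6<7).
C fails to dominate L at T (4<6).
R fails to dominate L at B (5<9).
No single strategy dominates all the others.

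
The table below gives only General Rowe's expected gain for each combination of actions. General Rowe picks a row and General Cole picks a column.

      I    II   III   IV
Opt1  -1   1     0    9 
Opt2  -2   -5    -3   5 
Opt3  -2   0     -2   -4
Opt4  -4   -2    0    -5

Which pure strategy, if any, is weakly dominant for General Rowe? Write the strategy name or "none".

Opt1 vs Opt2: I: -1>-2, II: 1>-5, III: 0>-3, IV: 9>5.
Opt1 vs Opt3: I: -1>-2, II: 1>0, III: 0>-2, IV: 9>-4.
Opt1 vs Opt4: I: -1>-4, II: 1>-2, III: 0=0, IV: 9>-5.
Opt1 is at least as good as every other strategy against every opponent action, so it is weakly dominant.

Opt1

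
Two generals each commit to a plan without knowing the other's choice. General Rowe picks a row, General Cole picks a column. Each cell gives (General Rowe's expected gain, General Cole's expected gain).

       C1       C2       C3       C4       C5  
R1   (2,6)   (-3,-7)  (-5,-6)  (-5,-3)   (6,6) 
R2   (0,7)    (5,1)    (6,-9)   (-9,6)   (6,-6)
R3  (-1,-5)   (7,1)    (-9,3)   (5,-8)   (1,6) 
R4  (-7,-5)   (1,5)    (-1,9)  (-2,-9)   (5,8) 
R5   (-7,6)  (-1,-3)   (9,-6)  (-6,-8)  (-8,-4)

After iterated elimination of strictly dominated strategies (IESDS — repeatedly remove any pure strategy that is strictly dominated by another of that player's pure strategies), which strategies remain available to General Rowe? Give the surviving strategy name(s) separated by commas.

Column C4 is eliminated: C1 beats it against every remaining row (R1: 6>-3, R2: 7>6, R3: -5>-8, R4: -5>-9, R5: 6>-8).
For General Rowe, R2 strictly dominates R4 on the remaining columns (C1: 0>-7, C2: 5>1, C3: 6>-1, C5: 6>5); eliminate R4.
Column C3 is eliminated: C5 beats it against every remaining row (R1: 6>-6, R2: -6>-9, R3: 6>3, R5: -4>-6).
General Rowe's strategy R5 is strictly dominated by R2 (C1: 0>-7, C2: 5>-1, C5: 6>-8) and is removed.
Among the remaining strategies, none is strictly dominated by another pure strategy of the same player, so the elimination stops.
Surviving strategies — General Rowe: {R1, R2, R3}; General Cole: {C1, C2, C5}.

R1, R2, R3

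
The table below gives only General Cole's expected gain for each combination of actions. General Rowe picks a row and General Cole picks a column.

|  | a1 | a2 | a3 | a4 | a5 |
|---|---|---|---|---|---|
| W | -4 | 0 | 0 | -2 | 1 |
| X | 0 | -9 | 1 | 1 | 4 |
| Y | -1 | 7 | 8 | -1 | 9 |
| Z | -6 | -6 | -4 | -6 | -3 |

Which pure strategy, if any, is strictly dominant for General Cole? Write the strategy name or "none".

a5 vs a1: W: 1>-4, X: 4>0, Y: 9>-1, Z: -3>-6.
a5 vs a2: W: 1>0, X: 4>-9, Y: 9>7, Z: -3>-6.
a5 vs a3: W: 1>0, X: 4>1, Y: 9>8, Z: -3>-4.
a5 vs a4: W: 1>-2, X: 4>1, Y: 9>-1, Z: -3>-6.
a5 strictly beats every other strategy against every opponent action, so it is strictly dominant.

a5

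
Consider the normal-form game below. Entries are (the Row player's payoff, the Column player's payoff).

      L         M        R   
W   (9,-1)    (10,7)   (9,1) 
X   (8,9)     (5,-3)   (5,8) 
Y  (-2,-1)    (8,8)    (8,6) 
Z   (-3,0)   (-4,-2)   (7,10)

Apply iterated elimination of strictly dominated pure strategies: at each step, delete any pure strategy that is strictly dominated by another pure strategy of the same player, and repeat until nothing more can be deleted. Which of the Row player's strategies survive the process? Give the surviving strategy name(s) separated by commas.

For the Row player, W strictly dominates X on the remaining columns (L: 9>8, M: 10>5, R: 9>5); eliminate X.
The Row player's strategy Y is strictly dominated by W (L: 9>-2, M: 10>8, R: 9>8) and is removed.
The Row player's strategy Z is strictly dominated by W (L: 9>-3, M: 10>-4, R: 9>7) and is removed.
For the Column player, M strictly dominates L on the remaining rows (W: 7>-1); eliminate L.
For the Column player, M strictly dominates R on the remaining rows (W: 7>1); eliminate R.
Among the remaining strategies, none is strictly dominated by another pure strategy of the same player, so the elimination stops.
Surviving strategies — the Row player: {W}; the Column player: {M}.

W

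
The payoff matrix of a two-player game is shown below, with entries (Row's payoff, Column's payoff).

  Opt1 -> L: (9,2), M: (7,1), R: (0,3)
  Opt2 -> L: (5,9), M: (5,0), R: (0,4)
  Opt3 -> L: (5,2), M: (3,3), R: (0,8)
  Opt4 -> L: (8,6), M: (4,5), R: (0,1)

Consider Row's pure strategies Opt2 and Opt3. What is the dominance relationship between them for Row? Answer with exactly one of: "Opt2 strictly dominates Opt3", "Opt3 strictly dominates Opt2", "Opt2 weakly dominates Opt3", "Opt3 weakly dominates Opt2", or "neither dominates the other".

Opt2's payoffs vs Opt3's, by Column's action — L: 5=5, M: 5>3, R: 0=0.
Opt2 is at least as good everywhere and strictly better somewhere (tied only at L, R), so Opt2 weakly but not strictly dominates Opt3.

Opt2 weakly dominates Opt3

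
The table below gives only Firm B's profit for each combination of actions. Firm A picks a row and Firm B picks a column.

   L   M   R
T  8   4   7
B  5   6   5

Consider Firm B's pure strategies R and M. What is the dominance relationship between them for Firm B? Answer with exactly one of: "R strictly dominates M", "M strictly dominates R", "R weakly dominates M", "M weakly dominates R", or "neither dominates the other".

R's payoffs vs M's, by Firm A's action — T: 7>4, B: 5<6.
R does better at T but worse at B; neither strategy dominates the other.

neither dominates the other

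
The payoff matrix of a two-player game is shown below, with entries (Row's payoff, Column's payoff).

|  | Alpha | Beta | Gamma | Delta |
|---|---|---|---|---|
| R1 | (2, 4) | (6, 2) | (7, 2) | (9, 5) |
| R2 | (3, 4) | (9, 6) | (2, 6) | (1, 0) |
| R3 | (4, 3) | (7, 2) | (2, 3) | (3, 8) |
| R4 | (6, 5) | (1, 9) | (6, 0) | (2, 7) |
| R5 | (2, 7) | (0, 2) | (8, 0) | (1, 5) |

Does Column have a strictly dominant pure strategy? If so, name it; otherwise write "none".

Alpha fails to dominate Beta at R2 (4<6).
Beta fails to dominate Alpha at R1 (2<4).
Gamma fails to dominate Alpha at R1 (2<4).
Delta fails to dominate Alpha at R2 (0<4).
No single strategy dominates all the others.

none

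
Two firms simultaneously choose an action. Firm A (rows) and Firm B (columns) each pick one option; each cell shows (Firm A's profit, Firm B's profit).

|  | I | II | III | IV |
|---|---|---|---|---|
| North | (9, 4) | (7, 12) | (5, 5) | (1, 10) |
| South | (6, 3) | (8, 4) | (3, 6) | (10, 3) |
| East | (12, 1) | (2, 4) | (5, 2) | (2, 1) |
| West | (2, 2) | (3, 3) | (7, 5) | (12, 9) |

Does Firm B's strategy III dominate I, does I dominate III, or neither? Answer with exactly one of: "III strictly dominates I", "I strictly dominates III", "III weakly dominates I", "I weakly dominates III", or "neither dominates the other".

III strictly dominates I

III's payoffs vs I's, by Firm A's action — North: 5>4, South: 6>3, East: 2>1, West: 5>2.
III gives a strictly higher payoff against each opponent action, so III strictly dominates I.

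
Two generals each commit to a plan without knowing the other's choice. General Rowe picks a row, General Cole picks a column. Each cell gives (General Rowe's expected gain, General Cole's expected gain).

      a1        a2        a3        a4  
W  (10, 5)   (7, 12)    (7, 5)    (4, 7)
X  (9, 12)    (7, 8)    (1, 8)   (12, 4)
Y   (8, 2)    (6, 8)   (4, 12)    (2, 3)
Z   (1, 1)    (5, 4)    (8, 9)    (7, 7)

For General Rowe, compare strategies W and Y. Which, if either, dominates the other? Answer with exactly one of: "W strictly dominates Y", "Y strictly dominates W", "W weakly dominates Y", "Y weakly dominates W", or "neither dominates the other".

W strictly dominates Y

Compare W to Y across every action of General Cole: a1: 10>8, a2: 7>6, a3: 7>4, a4: 4>2.
Every comparison favours W, so W strictly dominates Y.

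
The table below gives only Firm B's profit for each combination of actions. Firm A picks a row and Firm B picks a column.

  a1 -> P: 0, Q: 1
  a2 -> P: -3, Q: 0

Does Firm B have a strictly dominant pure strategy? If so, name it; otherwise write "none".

Q

Q vs P: a1: 1>0, a2: 0>-3.
Q strictly beats every other strategy against every opponent action, so it is strictly dominant.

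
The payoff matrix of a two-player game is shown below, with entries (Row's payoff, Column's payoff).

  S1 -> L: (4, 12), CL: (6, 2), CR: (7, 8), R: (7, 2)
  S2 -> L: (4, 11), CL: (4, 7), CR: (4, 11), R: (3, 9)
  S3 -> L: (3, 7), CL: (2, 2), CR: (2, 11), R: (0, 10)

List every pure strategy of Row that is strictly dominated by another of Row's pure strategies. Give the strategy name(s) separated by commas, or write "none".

S1: no other strategy beats it everywhere (S2 at L (4=4); S3 at L (4>3)).
S2: no other strategy beats it everywhere (S1 at L (4=4); S3 at L (4>3)).
S1 strictly dominates S3 — L: 4>3, CL: 6>2, CR: 7>2, R: 7>0.

S3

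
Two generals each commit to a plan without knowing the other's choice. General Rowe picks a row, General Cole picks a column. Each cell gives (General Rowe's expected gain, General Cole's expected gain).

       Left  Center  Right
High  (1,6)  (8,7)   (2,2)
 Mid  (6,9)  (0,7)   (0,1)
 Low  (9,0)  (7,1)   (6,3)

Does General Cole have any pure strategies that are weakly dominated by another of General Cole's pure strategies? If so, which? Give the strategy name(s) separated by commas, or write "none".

none

Nothing dominates Left: Center at Mid (9>7); Right at High (6>2).
Nothing dominates Center: Left at High (7>6); Right at High (7>2).
Nothing dominates Right: Left at Low (3>0); Center at Low (3>1).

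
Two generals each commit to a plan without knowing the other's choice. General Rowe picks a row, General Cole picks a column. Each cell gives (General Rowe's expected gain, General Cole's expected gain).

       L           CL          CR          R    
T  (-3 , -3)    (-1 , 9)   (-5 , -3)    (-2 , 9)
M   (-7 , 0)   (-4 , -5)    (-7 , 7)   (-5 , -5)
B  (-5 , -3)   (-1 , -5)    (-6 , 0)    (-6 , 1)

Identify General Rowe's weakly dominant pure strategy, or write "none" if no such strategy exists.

T vs M: L: -3>-7, CL: -1>-4, CR: -5>-7, R: -2>-5.
T vs B: L: -3>-5, CL: -1=-1, CR: -5>-6, R: -2>-6.
T is at least as good as every other strategy against every opponent action, so it is weakly dominant.

T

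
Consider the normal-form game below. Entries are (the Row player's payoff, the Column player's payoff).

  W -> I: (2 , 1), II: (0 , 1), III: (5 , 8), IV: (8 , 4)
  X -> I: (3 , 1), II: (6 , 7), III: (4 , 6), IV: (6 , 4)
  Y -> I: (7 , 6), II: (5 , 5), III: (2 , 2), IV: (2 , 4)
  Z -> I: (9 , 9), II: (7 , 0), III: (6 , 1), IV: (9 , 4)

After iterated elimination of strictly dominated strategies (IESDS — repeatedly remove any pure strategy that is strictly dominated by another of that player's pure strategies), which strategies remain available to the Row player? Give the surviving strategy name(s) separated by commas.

For the Row player, Z strictly dominates W on the remaining columns (I: 9>2, II: 7>0, III: 6>5, IV: 9>8); eliminate W.
For the Row player, Z strictly dominates X on the remaining columns (I: 9>3, II: 7>6, III: 6>4, IV: 9>6); eliminate X.
For the Row player, Z strictly dominates Y on the remaining columns (I: 9>7, II: 7>5, III: 6>2, IV: 9>2); eliminate Y.
The Column player's strategy II is strictly dominated by I (Z: 9>0) and is removed.
Column III is eliminated: I beats it against every remaining row (Z: 9>1).
For the Column player, I strictly dominates IV on the remaining rows (Z: 9>4); eliminate IV.
Among the remaining strategies, none is strictly dominated by another pure strategy of the same player, so the elimination stops.
Surviving strategies — the Row player: {Z}; the Column player: {I}.

Z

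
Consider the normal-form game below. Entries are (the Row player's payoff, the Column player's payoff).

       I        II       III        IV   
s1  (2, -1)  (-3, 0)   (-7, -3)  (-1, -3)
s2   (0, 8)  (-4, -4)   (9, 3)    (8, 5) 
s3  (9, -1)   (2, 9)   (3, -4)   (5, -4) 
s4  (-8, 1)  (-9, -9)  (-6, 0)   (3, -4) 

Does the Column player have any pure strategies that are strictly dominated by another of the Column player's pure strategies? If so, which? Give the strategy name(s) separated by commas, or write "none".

III, IV

I: no other strategy beats it everywhere (II at s2 (8>-4); III at s1 (-1>-3); IV at s1 (-1>-3)).
II: no other strategy beats it everywhere (I at s1 (0>-1); III at s1 (0>-3); IV at s1 (0>-3)).
III: dominated, since I does at least as well everywhere (s1: -1>-3, s2: 8>3, s3: -1>-4, s4: 1>0).
I strictly dominates IV — s1: -1>-3, s2: 8>5, s3: -1>-4, s4: 1>-4.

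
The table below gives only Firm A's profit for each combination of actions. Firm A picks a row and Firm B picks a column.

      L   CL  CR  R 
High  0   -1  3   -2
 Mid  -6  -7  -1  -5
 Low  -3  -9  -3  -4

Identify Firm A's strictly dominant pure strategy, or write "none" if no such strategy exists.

High vs Mid: L: 0>-6, CL: -1>-7, CR: 3>-1, R: -2>-5.
High vs Low: L: 0>-3, CL: -1>-9, CR: 3>-3, R: -2>-4.
High strictly beats every other strategy against every opponent action, so it is strictly dominant.

High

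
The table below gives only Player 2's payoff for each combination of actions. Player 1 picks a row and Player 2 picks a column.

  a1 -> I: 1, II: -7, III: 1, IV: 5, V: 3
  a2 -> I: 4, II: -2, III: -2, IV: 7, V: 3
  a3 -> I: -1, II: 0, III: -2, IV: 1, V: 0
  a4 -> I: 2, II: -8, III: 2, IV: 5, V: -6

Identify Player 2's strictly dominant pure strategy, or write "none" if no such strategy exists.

IV

IV vs I: a1: 5>1, a2: 7>4, a3: 1>-1, a4: 5>2.
IV vs II: a1: 5>-7, a2: 7>-2, a3: 1>0, a4: 5>-8.
IV vs III: a1: 5>1, a2: 7>-2, a3: 1>-2, a4: 5>2.
IV vs V: a1: 5>3, a2: 7>3, a3: 1>0, a4: 5>-6.
IV strictly beats every other strategy against every opponent action, so it is strictly dominant.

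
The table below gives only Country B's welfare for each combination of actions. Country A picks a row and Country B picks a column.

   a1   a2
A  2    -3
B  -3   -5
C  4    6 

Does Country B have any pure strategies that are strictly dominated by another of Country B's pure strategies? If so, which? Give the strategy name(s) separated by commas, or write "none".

none

a1 is not dominated — it holds its own against a2 at A (2>-3).
Nothing dominates a2: a1 at C (6>4).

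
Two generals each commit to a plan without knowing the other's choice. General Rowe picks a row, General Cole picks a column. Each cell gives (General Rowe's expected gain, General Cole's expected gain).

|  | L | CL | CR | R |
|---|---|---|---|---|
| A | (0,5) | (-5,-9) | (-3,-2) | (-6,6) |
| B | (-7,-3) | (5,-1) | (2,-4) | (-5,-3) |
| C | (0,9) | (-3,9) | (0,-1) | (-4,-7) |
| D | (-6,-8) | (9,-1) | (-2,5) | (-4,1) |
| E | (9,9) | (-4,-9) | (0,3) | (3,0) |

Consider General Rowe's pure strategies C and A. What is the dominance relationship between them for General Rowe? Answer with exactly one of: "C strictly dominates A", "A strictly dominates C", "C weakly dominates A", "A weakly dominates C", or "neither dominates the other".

C's payoffs vs A's, by General Cole's action — L: 0=0, CL: -3>-5, CR: 0>-3, R: -4>-6.
C is at least as good everywhere and strictly better somewhere (tied only at L), so C weakly but not strictly dominates A.

C weakly dominates A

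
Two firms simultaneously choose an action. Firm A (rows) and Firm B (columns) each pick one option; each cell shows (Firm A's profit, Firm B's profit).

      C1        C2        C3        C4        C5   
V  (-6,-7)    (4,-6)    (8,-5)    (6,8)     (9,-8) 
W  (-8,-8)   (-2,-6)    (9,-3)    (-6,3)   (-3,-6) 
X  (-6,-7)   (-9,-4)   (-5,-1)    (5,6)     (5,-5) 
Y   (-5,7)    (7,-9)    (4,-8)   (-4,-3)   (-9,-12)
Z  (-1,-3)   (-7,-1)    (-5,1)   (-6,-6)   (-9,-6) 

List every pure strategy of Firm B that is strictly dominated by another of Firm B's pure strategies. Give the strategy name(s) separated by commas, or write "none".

C1: no other strategy beats it everywhere (C2 at Y (7>-9); C3 at Y (7>-8); C4 at Y (7>-3); C5 at V (-7>-8)).
C3 strictly dominates C2 — V: -5>-6, W: -3>-6, X: -1>-4, Y: -8>-9, Z: 1>-1.
Nothing dominates C3: C1 at V (-5>-7); C2 at V (-5>-6); C4 at Z (1>-6); C5 at V (-5>-8).
C4: no other strategy beats it everywhere (C1 at V (8>-7); C2 at V (8>-6); C3 at V (8>-5); C5 at V (8>-8)).
C3 strictly dominates C5 — V: -5>-8, W: -3>-6, X: -1>-5, Y: -8>-12, Z: 1>-6.

C2, C5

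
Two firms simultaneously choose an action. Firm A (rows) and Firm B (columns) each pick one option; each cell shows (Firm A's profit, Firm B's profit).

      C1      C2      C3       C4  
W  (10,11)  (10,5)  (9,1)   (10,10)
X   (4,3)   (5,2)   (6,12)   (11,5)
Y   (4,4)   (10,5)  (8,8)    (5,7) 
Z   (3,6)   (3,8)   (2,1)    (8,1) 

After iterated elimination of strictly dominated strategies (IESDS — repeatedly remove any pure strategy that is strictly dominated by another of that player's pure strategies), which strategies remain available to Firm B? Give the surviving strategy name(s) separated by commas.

C1, C3, C4

For Firm A, W strictly dominates Z on the remaining columns (C1: 10>3, C2: 10>3, C3: 9>2, C4: 10>8); eliminate Z.
Column C2 is eliminated: C4 beats it against every remaining row (W: 10>5, X: 5>2, Y: 7>5).
Firm A's strategy Y is strictly dominated by W (C1: 10>4, C3: 9>8, C4: 10>5) and is removed.
Among the remaining strategies, none is strictly dominated by another pure strategy of the same player, so the elimination stops.
Surviving strategies — Firm A: {W, X}; Firm B: {C1, C3, C4}.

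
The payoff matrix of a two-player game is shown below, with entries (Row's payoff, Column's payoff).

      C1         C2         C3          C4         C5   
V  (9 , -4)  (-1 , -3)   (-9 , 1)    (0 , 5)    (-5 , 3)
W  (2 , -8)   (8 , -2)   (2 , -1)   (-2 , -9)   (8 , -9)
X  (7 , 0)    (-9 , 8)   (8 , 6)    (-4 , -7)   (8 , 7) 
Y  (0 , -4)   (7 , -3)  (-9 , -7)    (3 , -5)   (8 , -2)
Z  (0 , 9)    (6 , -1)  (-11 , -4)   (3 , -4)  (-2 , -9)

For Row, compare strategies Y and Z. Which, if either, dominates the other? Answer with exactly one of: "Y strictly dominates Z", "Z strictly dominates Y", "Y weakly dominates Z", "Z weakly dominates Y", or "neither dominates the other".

Y weakly dominates Z

Compare Y to Z across each opponent action: C1: 0=0, C2: 7>6, C3: -9>-11, C4: 3=3, C5: 8>-2.
Y is at least as good everywhere and strictly better somewhere (tied only at C1, C4), so Y weakly but not strictly dominates Z.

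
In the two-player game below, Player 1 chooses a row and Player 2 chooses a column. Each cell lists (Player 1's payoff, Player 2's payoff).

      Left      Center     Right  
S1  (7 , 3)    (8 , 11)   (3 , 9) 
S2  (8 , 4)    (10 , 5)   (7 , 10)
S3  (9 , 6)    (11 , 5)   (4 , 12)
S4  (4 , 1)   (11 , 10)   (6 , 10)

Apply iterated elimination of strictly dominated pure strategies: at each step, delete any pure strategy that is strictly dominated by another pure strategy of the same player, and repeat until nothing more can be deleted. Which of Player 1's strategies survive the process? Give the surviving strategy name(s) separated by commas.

Row S1 is eliminated: S2 beats it against every remaining column (Left: 8>7, Center: 10>8, Right: 7>3).
Column Left is eliminated: Right beats it against every remaining row (S2: 10>4, S3: 12>6, S4: 10>1).
Among the remaining strategies, none is strictly dominated by another pure strategy of the same player, so the elimination stops.
Surviving strategies — Player 1: {S2, S3, S4}; Player 2: {Center, Right}.

S2, S3, S4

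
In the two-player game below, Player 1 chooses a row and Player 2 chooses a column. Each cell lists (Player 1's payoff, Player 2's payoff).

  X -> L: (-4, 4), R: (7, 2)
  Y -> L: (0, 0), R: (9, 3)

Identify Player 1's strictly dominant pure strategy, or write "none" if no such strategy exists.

Y

Y vs X: L: 0>-4, R: 9>7.
Y strictly beats every other strategy against every opponent action, so it is strictly dominant.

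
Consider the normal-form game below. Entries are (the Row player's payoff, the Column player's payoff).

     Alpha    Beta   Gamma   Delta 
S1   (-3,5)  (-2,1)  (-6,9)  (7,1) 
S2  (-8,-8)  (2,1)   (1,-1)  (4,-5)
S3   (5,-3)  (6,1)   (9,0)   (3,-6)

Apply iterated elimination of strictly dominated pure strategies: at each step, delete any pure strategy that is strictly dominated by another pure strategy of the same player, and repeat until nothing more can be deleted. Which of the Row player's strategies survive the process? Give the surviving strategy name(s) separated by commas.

The Column player's strategy Alpha is strictly dominated by Gamma (S1: 9>5, S2: -1>-8, S3: 0>-3) and is removed.
For the Column player, Gamma strictly dominates Delta on the remaining rows (S1: 9>1, S2: -1>-5, S3: 0>-6); eliminate Delta.
The Row player's strategy S1 is strictly dominated by S2 (Beta: 2>-2, Gamma: 1>-6) and is removed.
For the Row player, S3 strictly dominates S2 on the remaining columns (Beta: 6>2, Gamma: 9>1); eliminate S2.
The Column player's strategy Gamma is strictly dominated by Beta (S3: 1>0) and is removed.
Among the remaining strategies, none is strictly dominated by another pure strategy of the same player, so the elimination stops.
Surviving strategies — the Row player: {S3}; the Column player: {Beta}.

S3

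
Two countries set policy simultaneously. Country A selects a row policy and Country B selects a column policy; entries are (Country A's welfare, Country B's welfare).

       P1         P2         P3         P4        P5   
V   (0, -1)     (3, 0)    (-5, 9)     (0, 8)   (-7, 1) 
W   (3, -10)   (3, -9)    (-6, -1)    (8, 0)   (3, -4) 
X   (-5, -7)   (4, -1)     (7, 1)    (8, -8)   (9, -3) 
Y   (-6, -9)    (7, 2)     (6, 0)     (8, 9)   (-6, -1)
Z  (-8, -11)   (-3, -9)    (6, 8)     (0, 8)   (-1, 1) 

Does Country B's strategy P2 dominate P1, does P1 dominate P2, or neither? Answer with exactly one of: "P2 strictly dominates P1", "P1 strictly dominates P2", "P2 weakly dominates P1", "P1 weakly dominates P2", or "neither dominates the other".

P2 strictly dominates P1

Compare P2 to P1 across each opponent action: V: 0>-1, W: -9>-10, X: -1>-7, Y: 2>-9, Z: -9>-11.
Every comparison favours P2, so P2 strictly dominates P1.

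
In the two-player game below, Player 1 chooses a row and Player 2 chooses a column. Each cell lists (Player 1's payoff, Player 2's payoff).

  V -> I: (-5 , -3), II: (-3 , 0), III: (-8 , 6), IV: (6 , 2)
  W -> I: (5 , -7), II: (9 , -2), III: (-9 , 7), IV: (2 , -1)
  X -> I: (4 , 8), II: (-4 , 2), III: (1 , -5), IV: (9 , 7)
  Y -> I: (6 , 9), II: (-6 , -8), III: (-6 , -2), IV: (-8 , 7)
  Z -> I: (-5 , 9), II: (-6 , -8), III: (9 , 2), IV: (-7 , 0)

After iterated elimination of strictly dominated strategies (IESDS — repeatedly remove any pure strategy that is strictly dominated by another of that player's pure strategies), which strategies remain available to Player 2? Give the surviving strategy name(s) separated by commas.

For Player 2, IV strictly dominates II on the remaining rows (V: 2>0, W: -1>-2, X: 7>2, Y: 7>-8, Z: 0>-8); eliminate II.
Player 1's strategy V is strictly dominated by X (I: 4>-5, III: 1>-8, IV: 9>6) and is removed.
Among the remaining strategies, none is strictly dominated by another pure strategy of the same player, so the elimination stops.
Surviving strategies — Player 1: {W, X, Y, Z}; Player 2: {I, III, IV}.

I, III, IV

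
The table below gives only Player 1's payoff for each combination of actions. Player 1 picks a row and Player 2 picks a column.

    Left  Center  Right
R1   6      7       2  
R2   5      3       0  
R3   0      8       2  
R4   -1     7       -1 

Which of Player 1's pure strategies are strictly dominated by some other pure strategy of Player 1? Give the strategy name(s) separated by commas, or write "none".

R2, R4

Nothing dominates R1: R2 at Left (6>5); R3 at Left (6>0); R4 at Left (6>-1).
R2 is strictly dominated by R1 (Left: 6>5, Center: 7>3, Right: 2>0).
R3: no other strategy beats it everywhere (R1 at Center (8>7); R2 at Center (8>3); R4 at Left (0>-1)).
R4: dominated, since R3 does at least as well everywhere (Left: 0>-1, Center: 8>7, Right: 2>-1).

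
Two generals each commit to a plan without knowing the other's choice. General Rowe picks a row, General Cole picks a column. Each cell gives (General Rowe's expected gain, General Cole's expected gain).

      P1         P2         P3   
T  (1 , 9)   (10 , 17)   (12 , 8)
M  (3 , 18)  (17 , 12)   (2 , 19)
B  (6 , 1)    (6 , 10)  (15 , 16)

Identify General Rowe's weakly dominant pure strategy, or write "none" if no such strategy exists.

T fails to dominate M at P1 (1<3).
M fails to dominate T at P3 (2<12).
B fails to dominate T at P2 (6<10).
No single strategy dominates all the others.

none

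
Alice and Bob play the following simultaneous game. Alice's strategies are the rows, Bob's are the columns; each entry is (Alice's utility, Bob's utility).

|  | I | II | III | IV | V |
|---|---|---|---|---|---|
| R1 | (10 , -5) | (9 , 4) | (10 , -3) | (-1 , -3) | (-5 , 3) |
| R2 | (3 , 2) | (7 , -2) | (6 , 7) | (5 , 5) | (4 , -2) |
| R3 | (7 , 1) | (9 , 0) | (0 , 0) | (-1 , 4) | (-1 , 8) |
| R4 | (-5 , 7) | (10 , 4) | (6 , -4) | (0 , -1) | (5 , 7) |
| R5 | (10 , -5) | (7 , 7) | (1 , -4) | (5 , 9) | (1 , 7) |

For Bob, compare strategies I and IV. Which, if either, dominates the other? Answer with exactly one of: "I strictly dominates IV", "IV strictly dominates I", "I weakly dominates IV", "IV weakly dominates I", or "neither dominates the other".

Compare I to IV across each opponent action: R1: -5<-3, R2: 2<5, R3: 1<4, R4: 7>-1, R5: -5<9.
I does better at R4 but worse at R1, R2, R3, R5; neither strategy dominates the other.

neither dominates the other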